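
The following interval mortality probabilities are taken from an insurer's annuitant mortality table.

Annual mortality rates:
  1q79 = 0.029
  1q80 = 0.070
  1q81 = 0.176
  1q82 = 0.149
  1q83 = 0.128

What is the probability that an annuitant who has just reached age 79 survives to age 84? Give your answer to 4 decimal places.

The overall survival probability is (1 − 0.029) × (1 − 0.070) × (1 − 0.176) × (1 − 0.149) × (1 − 0.128).
= 0.971 × 0.930 × 0.824 × 0.851 × 0.872 = 0.552173.

0.5522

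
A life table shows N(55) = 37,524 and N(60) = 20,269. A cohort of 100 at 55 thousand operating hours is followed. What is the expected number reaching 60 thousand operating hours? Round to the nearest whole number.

The relevant probability is 20,269/37,524 = 0.540161.
Expected number = 100 × 0.540161 = 54.

54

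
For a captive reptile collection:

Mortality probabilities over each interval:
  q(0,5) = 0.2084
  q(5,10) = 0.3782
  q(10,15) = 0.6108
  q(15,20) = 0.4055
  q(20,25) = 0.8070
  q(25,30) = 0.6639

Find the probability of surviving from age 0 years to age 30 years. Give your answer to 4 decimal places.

0.0074

Chaining the interval survival probabilities: (1 − 0.2084) × (1 − 0.3782) × (1 − 0.6108) × (1 − 0.4055) × (1 − 0.8070) × (1 − 0.6639).
= 0.7916 × 0.6218 × 0.3892 × 0.5945 × 0.1930 × 0.3361 = 0.007388.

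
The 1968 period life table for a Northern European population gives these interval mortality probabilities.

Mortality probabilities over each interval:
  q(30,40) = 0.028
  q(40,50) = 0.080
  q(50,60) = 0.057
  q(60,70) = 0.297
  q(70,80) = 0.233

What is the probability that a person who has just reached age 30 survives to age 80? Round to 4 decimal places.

Survival from 30 to 80 is the product of surviving each interval: (1 − 0.028) × (1 − 0.080) × (1 − 0.057) × (1 − 0.297) × (1 − 0.233).
= 0.972 × 0.920 × 0.943 × 0.703 × 0.767 = 0.454691.

0.4547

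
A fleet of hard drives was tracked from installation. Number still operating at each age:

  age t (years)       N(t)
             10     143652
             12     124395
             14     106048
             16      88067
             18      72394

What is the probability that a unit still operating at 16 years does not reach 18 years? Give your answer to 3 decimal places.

0.178

P(fail before 18 | operational at 16) = 1 − N(18)/N(16) = 1 − 72394/88067 = (15673)/88067 = 0.177967.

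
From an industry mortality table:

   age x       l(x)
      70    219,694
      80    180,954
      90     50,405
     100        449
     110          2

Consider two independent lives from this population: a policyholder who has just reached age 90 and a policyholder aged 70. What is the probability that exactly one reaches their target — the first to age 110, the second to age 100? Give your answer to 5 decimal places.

0.00208

p₁ = l(110)/l(90) = 2/50,405 = 0.000040; p₂ = l(100)/l(70) = 449/219,694 = 0.002044.
P(exactly one) = p₁(1−p₂) + (1−p₁)p₂ = 0.000040 + 0.002044 = 0.002084.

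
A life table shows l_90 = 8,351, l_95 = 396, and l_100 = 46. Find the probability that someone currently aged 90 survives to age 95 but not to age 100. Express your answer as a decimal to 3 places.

0.042

This is the probability of reaching 95 but not 100, conditional on being alive at 90: (l_95 − l_100) / l_90.
= (396 − 46) / 8,351 = 350 / 8,351 = 0.041911.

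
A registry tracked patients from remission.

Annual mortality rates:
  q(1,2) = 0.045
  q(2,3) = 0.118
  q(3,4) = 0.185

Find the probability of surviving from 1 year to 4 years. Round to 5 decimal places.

Survival from 1 to 4 is the product of surviving each interval: (1 − 0.045) × (1 − 0.118) × (1 − 0.185).
= 0.955 × 0.882 × 0.815 = 0.686483.

0.68648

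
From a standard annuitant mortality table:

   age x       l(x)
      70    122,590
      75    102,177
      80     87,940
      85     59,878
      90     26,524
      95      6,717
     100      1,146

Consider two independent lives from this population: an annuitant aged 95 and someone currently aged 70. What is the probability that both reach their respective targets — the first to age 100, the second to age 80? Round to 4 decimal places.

0.1224

p₁ = l(100)/l(95) = 1,146/6,717 = 0.170612; p₂ = l(80)/l(70) = 87,940/122,590 = 0.717351.
P(both) = p₁ × p₂ = 0.170612 × 0.717351 = 0.122389.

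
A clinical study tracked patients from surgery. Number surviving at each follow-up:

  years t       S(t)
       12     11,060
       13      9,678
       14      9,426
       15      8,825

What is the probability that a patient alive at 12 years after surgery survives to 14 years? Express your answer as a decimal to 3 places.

0.852

The conditional survival probability is S(14)/S(12) = 9,426/11,060 = 0.852260.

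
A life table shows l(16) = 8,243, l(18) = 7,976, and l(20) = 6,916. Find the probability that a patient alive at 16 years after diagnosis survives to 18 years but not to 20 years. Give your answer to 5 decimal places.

0.12859

This is the probability of reaching 18 but not 20, conditional on being alive at 16: (l(18) − l(20)) / l(16).
= (7,976 − 6,916) / 8,243 = 1,060 / 8,243 = 0.128594.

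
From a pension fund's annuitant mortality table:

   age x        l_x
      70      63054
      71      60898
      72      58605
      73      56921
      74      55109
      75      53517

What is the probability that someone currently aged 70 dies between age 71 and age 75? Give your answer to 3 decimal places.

This is the probability of reaching 71 but not 75, conditional on being alive at 70: (l_71 − l_75) / l_70.
= (60898 − 53517) / 63054 = 7381 / 63054 = 0.117058.

0.117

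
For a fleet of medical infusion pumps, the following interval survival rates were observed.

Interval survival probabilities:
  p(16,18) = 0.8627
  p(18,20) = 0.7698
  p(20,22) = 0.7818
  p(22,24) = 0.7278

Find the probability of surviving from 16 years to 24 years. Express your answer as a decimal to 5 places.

0.37787

The overall survival probability is 0.8627 × 0.7698 × 0.7818 × 0.7278.
= 0.377873.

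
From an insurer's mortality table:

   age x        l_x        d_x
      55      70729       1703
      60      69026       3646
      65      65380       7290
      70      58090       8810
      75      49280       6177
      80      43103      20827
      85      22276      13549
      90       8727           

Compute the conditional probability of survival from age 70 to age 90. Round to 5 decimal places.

We want 20p70 = l_90/l_70.
The conditional survival probability is l_90/l_70 = 8727/58090 = 0.150232.

0.15023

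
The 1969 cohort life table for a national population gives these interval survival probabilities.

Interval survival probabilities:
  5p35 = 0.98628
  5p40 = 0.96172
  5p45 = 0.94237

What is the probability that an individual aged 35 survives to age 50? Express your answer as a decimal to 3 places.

Chaining the interval survival probabilities: 0.98628 × 0.96172 × 0.94237.
= 0.893862.

0.894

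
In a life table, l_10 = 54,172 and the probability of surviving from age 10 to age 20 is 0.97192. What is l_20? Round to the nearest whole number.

52651

l_20 = l_10 × p = 54,172 × 0.97192 = 52651.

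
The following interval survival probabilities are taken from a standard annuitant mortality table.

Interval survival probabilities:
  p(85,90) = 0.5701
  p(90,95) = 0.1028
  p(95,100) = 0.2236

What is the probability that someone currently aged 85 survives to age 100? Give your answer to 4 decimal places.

P(survive 85→100) = 0.5701 × 0.1028 × 0.2236.
= 0.013104.

0.0131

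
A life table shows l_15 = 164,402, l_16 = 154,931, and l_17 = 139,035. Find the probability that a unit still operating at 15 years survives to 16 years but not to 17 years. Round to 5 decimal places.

0.09669

This is the probability of reaching 16 but not 17, conditional on being operational at 15: (l_16 − l_17) / l_15.
= (154,931 − 139,035) / 164,402 = 15,896 / 164,402 = 0.096690.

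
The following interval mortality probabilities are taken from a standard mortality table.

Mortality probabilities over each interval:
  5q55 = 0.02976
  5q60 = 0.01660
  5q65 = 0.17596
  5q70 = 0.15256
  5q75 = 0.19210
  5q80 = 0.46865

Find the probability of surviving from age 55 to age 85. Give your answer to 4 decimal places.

Chaining the interval survival probabilities: (1 − 0.02976) × (1 − 0.01660) × (1 − 0.17596) × (1 − 0.15256) × (1 − 0.19210) × (1 − 0.46865).
= 0.97024 × 0.98340 × 0.82404 × 0.84744 × 0.80790 × 0.53135 = 0.286026.

0.2860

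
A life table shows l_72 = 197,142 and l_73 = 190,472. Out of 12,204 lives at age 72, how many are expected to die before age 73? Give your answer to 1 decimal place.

The relevant probability is 1 − 190,472/197,142 = 0.033833.
Expected number = 12,204 × 0.033833 = 412.9.

412.9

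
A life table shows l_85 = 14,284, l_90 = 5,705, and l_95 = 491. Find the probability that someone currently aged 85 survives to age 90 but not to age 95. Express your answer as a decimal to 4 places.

0.3650

We want 5|5q85 = (l_90 − l_95)/l_85.
This is the probability of reaching 90 but not 95, conditional on being alive at 85: (l_90 − l_95) / l_85.
= (5,705 − 491) / 14,284 = 5,214 / 14,284 = 0.365024.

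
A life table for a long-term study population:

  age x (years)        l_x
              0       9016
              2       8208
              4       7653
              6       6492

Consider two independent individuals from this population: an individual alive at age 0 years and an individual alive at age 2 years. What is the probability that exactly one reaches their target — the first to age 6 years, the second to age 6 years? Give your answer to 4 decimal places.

p₁ = l_6/l_0 = 6492/9016 = 0.720053; p₂ = l_6/l_2 = 6492/8208 = 0.790936.
P(exactly one) = p₁(1−p₂) + (1−p₁)p₂ = 0.150537 + 0.221420 = 0.371957.

0.3720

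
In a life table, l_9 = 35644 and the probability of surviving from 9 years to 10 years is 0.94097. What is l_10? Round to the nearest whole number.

l_10 = l_9 × p = 35644 × 0.94097 = 33540.

33540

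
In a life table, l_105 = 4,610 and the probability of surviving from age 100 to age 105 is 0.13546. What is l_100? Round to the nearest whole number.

l_100 = l_105 / p = 4,610 / 0.13546 = 34032.

34032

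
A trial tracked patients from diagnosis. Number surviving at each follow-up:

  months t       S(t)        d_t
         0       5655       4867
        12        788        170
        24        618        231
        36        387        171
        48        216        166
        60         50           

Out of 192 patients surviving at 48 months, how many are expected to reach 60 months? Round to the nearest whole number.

44

The relevant probability is 50/216 = 0.231481.
Expected number = 192 × 0.231481 = 44.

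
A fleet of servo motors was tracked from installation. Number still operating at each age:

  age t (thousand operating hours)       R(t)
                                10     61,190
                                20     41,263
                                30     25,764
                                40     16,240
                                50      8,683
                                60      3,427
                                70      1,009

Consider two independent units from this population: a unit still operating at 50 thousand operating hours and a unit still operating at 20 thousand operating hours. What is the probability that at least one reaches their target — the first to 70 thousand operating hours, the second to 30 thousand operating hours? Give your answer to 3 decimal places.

0.668

p₁ = R(70)/R(50) = 1,009/8,683 = 0.116204; p₂ = R(30)/R(20) = 25,764/41,263 = 0.624385.
P(at least one) = 1 − (1−p₁)(1−p₂) = 1 − 0.883796 × 0.375615 = 0.668033.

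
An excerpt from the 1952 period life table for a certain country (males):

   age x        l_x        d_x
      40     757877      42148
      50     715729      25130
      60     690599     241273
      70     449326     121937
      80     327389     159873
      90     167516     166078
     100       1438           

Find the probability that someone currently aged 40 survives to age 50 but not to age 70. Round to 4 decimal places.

0.3515

We want 10|20q40 = (l_50 − l_70)/l_40.
This is the probability of reaching 50 but not 70, conditional on being alive at 40: (l_50 − l_70) / l_40.
= (715729 − 449326) / 757877 = 266403 / 757877 = 0.351512.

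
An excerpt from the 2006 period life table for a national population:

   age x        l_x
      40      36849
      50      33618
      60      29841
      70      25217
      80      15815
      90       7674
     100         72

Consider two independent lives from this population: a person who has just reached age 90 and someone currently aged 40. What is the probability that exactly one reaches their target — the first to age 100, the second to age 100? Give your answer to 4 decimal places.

0.0113

p₁ = l_100/l_90 = 72/7674 = 0.009382; p₂ = l_100/l_40 = 72/36849 = 0.001954.
P(exactly one) = p₁(1−p₂) + (1−p₁)p₂ = 0.009364 + 0.001936 = 0.011299.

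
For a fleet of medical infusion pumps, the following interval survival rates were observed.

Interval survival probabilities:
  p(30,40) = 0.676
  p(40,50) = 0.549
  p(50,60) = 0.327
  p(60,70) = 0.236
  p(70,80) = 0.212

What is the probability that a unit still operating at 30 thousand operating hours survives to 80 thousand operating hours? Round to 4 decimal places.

0.0061

Survival from 30 to 80 is the product of surviving each interval: 0.676 × 0.549 × 0.327 × 0.236 × 0.212.
= 0.006072.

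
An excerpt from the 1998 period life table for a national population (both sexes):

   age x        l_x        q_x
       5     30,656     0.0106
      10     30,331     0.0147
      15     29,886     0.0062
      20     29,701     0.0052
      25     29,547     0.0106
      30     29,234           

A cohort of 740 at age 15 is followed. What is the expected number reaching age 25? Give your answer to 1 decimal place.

The relevant probability is 29,547/29,886 = 0.988657.
Expected number = 740 × 0.988657 = 731.6.

731.6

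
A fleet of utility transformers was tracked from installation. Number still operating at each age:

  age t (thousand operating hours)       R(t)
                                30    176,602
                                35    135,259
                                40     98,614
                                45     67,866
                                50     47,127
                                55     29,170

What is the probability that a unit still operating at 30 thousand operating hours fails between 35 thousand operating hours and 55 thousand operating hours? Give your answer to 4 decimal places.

0.6007

This is the probability of reaching 35 but not 55, conditional on being operational at 30: (R(35) − R(55)) / R(30).
= (135,259 − 29,170) / 176,602 = 106,089 / 176,602 = 0.600724.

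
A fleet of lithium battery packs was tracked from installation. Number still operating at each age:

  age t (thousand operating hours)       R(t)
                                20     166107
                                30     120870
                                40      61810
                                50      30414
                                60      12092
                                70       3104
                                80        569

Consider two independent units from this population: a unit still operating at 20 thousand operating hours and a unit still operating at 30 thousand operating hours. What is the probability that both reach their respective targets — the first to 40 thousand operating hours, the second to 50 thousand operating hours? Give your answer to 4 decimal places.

p₁ = R(40)/R(20) = 61810/166107 = 0.372110; p₂ = R(50)/R(30) = 30414/120870 = 0.251626.
P(both) = p₁ × p₂ = 0.372110 × 0.251626 = 0.093633.

0.0936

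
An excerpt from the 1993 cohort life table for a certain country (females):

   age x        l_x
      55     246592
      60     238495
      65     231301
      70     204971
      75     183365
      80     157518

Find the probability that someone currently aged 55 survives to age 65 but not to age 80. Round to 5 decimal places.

0.29921

We want 10|15q55 = (l_65 − l_80)/l_55.
This is the probability of reaching 65 but not 80, conditional on being alive at 55: (l_65 − l_80) / l_55.
= (231301 − 157518) / 246592 = 73783 / 246592 = 0.299211.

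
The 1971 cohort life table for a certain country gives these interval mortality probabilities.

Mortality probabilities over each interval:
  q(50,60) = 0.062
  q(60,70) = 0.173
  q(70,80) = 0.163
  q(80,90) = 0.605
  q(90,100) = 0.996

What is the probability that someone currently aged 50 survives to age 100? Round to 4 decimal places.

P(survive 50→100) = (1 − 0.062) × (1 − 0.173) × (1 − 0.163) × (1 − 0.605) × (1 − 0.996).
= 0.938 × 0.827 × 0.837 × 0.395 × 0.004 = 0.001026.

0.0010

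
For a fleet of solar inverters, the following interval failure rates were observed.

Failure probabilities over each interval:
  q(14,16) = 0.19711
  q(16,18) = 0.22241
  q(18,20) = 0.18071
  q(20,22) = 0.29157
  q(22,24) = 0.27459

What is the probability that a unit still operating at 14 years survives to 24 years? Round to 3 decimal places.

0.263

The overall survival probability is (1 − 0.19711) × (1 − 0.22241) × (1 − 0.18071) × (1 − 0.29157) × (1 − 0.27459).
= 0.80289 × 0.77759 × 0.81929 × 0.70843 × 0.72541 = 0.262860.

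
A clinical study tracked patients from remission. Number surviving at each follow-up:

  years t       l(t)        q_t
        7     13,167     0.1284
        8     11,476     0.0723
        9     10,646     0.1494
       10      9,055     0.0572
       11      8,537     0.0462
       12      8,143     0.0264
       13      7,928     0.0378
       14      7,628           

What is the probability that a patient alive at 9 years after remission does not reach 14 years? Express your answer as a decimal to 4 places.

P(die before 14 | alive at 9) = 1 − l(14)/l(9) = 1 − 7,628/10,646 = (3,018)/10,646 = 0.283487.

0.2835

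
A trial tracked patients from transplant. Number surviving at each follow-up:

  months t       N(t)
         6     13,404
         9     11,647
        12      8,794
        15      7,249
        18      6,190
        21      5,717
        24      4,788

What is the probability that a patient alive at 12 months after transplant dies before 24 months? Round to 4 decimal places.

0.4555

P(die before 24 | alive at 12) = 1 − N(24)/N(12) = 1 − 4,788/8,794 = (4,006)/8,794 = 0.455538.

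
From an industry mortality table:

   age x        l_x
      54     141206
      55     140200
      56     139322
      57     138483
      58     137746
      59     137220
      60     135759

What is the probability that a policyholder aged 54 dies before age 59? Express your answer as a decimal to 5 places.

P(die before 59 | alive at 54) = 1 − l_59/l_54 = 1 − 137220/141206 = (3986)/141206 = 0.028228.

0.02823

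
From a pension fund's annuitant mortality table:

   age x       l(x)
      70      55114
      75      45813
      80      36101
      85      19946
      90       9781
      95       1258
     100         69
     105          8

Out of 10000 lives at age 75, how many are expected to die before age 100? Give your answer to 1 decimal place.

9984.9

The relevant probability is 1 − 69/45813 = 0.998494.
Expected number = 10000 × 0.998494 = 9984.9.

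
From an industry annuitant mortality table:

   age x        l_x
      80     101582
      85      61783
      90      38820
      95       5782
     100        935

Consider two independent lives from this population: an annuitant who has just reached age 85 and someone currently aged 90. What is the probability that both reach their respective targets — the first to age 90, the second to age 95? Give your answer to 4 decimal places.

p₁ = l_90/l_85 = 38820/61783 = 0.628328; p₂ = l_95/l_90 = 5782/38820 = 0.148944.
P(both) = p₁ × p₂ = 0.628328 × 0.148944 = 0.093586.

0.0936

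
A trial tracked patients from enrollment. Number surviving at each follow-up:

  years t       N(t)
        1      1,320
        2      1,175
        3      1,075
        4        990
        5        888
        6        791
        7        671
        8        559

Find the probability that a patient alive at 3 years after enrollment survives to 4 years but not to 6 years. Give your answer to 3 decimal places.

This is the probability of reaching 4 but not 6, conditional on being alive at 3: (N(4) − N(6)) / N(3).
= (990 − 791) / 1,075 = 199 / 1,075 = 0.185116.

0.185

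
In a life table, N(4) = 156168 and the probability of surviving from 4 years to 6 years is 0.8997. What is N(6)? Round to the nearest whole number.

N(6) = N(4) × p = 156168 × 0.8997 = 140504.

140504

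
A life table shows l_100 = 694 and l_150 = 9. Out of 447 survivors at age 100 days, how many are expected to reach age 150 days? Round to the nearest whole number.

6

The relevant probability is 9/694 = 0.012968.
Expected number = 447 × 0.012968 = 6.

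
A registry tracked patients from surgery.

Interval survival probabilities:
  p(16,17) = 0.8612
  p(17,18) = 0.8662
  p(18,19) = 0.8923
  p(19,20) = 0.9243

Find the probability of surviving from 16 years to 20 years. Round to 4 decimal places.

0.6152

The overall survival probability is 0.8612 × 0.8662 × 0.8923 × 0.9243.
= 0.615242.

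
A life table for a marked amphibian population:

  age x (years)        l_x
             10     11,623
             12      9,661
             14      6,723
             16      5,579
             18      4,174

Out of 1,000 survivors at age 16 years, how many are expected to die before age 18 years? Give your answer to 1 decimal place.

The relevant probability is 1 − 4,174/5,579 = 0.251837.
Expected number = 1,000 × 0.251837 = 251.8.

251.8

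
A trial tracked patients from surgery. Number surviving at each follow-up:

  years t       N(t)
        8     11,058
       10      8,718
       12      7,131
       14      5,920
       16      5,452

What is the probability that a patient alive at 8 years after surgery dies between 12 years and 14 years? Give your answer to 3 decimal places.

0.110

This is the probability of reaching 12 but not 14, conditional on being alive at 8: (N(12) − N(14)) / N(8).
= (7,131 − 5,920) / 11,058 = 1,211 / 11,058 = 0.109513.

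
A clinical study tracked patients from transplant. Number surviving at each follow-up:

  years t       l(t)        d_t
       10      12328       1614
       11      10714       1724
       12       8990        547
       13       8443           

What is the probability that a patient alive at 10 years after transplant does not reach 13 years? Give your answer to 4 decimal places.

P(die before 13 | alive at 10) = 1 − l(13)/l(10) = 1 − 8443/12328 = (3885)/12328 = 0.315136.

0.3151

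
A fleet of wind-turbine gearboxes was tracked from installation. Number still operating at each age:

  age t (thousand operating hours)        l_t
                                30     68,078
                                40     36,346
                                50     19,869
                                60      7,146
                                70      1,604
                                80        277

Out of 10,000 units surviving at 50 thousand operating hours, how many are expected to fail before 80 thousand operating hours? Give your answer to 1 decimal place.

The relevant probability is 1 − 277/19,869 = 0.986059.
Expected number = 10,000 × 0.986059 = 9860.6.

9860.6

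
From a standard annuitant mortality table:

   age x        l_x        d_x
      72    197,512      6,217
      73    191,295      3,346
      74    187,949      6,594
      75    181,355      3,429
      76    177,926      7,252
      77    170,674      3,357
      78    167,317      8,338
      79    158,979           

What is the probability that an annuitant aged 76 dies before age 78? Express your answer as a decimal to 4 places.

0.0596

P(die before 78 | alive at 76) = 1 − l_78/l_76 = 1 − 167,317/177,926 = (10,609)/177,926 = 0.059626.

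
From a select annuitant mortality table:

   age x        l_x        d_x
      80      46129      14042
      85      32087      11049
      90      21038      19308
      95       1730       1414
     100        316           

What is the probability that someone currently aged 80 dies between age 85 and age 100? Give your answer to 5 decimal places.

0.68874

We want 5|15q80 = (l_85 − l_100)/l_80.
This is the probability of reaching 85 but not 100, conditional on being alive at 80: (l_85 − l_100) / l_80.
= (32087 − 316) / 46129 = 31771 / 46129 = 0.688742.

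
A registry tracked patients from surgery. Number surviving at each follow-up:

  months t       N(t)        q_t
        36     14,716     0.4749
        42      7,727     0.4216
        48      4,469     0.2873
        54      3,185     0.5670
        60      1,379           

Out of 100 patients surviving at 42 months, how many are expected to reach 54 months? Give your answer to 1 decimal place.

The relevant probability is 3,185/7,727 = 0.412191.
Expected number = 100 × 0.412191 = 41.2.

41.2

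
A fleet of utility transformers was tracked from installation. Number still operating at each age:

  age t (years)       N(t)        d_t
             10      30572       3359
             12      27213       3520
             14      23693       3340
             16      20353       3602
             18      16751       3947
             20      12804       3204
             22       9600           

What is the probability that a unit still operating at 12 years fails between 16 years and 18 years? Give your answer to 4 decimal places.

This is the probability of reaching 16 but not 18, conditional on being operational at 12: (N(16) − N(18)) / N(12).
= (20353 − 16751) / 27213 = 3602 / 27213 = 0.132363.

0.1324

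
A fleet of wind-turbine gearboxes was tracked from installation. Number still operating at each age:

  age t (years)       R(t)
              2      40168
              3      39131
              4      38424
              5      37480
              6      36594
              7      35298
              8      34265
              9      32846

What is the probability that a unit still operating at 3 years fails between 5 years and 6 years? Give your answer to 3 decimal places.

0.023

This is the probability of reaching 5 but not 6, conditional on being operational at 3: (R(5) − R(6)) / R(3).
= (37480 − 36594) / 39131 = 886 / 39131 = 0.022642.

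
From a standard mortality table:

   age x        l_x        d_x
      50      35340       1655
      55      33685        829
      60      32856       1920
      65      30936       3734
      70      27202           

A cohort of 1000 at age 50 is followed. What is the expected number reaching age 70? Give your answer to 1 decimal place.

769.7

The relevant probability is 27202/35340 = 0.769723.
Expected number = 1000 × 0.769723 = 769.7.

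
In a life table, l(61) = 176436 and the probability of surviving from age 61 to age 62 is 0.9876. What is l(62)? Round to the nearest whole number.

174248

l(62) = l(61) × p = 176436 × 0.9876 = 174248.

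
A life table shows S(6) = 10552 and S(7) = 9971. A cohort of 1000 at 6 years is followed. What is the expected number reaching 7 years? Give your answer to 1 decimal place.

944.9

The relevant probability is 9971/10552 = 0.944939.
Expected number = 1000 × 0.944939 = 944.9.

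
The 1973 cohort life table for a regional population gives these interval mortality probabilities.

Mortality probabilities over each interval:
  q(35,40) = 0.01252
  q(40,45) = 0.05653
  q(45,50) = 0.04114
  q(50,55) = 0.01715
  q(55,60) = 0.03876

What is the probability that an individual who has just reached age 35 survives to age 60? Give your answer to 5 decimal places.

P(survive 35→60) = (1 − 0.01252) × (1 − 0.05653) × (1 − 0.04114) × (1 − 0.01715) × (1 − 0.03876).
= 0.98748 × 0.94347 × 0.95886 × 0.98285 × 0.96124 = 0.843977.

0.84398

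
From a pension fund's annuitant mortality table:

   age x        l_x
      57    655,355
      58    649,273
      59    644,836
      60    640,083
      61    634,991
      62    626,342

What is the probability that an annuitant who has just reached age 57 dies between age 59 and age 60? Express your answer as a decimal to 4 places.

0.0073

We want 2|1q57 = (l_59 − l_60)/l_57.
This is the probability of reaching 59 but not 60, conditional on being alive at 57: (l_59 − l_60) / l_57.
= (644,836 − 640,083) / 655,355 = 4,753 / 655,355 = 0.007253.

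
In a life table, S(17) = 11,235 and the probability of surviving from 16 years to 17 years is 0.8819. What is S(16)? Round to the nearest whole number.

12740

S(16) = S(17) / p = 11,235 / 0.8819 = 12740.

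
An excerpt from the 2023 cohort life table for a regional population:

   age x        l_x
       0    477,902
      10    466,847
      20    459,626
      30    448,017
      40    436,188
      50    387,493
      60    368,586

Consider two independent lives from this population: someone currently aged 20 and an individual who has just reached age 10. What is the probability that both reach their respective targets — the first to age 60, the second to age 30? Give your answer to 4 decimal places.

0.7696

p₁ = l_60/l_20 = 368,586/459,626 = 0.801926; p₂ = l_30/l_10 = 448,017/466,847 = 0.959666.
P(both) = p₁ × p₂ = 0.801926 × 0.959666 = 0.769581.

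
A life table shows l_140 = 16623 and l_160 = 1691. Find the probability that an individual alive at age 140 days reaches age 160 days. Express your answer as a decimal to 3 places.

The conditional survival probability is l_160/l_140 = 1691/16623 = 0.101727.

0.102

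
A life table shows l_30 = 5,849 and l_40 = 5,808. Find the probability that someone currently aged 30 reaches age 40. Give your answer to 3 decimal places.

We want 10p30 = l_40/l_30.
The conditional survival probability is l_40/l_30 = 5,808/5,849 = 0.992990.

0.993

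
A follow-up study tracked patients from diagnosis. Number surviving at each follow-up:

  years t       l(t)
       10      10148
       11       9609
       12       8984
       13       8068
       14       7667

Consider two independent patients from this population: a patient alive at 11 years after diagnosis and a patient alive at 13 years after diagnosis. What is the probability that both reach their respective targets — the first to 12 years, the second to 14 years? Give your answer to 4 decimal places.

0.8885

p₁ = l(12)/l(11) = 8984/9609 = 0.934957; p₂ = l(14)/l(13) = 7667/8068 = 0.950297.
P(both) = p₁ × p₂ = 0.934957 × 0.950297 = 0.888487.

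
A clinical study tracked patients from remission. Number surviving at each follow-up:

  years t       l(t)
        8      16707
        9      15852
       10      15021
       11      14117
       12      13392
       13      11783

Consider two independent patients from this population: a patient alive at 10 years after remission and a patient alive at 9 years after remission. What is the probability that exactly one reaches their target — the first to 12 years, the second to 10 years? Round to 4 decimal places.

p₁ = l(12)/l(10) = 13392/15021 = 0.891552; p₂ = l(10)/l(9) = 15021/15852 = 0.947578.
P(exactly one) = p₁(1−p₂) + (1−p₁)p₂ = 0.046737 + 0.102763 = 0.149500.

0.1495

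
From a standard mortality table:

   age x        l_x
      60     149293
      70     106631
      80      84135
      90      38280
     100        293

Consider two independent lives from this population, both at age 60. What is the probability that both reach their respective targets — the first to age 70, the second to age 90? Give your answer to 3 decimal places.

p₁ = l_70/l_60 = 106631/149293 = 0.714240; p₂ = l_90/l_60 = 38280/149293 = 0.256409.
P(both) = p₁ × p₂ = 0.714240 × 0.256409 = 0.183138.

0.183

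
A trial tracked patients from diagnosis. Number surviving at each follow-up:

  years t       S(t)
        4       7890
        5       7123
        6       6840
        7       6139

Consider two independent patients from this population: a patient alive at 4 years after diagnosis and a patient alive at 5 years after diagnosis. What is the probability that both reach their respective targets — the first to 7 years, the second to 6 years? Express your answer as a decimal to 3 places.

0.747

p₁ = S(7)/S(4) = 6139/7890 = 0.778074; p₂ = S(6)/S(5) = 6840/7123 = 0.960270.
P(both) = p₁ × p₂ = 0.778074 × 0.960270 = 0.747161.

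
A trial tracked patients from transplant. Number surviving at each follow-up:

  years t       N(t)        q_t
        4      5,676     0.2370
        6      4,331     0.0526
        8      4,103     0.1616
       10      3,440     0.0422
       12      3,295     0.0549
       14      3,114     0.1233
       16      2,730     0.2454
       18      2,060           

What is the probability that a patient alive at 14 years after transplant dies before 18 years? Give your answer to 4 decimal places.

P(die before 18 | alive at 14) = 1 − N(18)/N(14) = 1 − 2,060/3,114 = (1,054)/3,114 = 0.338471.

0.3385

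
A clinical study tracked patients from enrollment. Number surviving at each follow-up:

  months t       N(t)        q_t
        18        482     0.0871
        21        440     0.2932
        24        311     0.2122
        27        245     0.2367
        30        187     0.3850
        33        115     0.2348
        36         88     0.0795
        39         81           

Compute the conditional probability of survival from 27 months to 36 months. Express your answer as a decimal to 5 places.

0.35918

The conditional survival probability is N(36)/N(27) = 88/245 = 0.359184.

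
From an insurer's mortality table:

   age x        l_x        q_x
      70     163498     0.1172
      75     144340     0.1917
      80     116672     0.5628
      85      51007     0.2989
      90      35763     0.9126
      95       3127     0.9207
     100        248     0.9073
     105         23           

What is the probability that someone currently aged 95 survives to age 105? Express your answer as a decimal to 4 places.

0.0074

The conditional survival probability is l_105/l_95 = 23/3127 = 0.007355.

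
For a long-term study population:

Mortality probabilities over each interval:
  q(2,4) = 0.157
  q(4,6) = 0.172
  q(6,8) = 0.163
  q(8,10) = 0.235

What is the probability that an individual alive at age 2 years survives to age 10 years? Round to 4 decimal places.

Chaining the interval survival probabilities: (1 − 0.157) × (1 − 0.172) × (1 − 0.163) × (1 − 0.235).
= 0.843 × 0.828 × 0.837 × 0.765 = 0.446935.

0.4469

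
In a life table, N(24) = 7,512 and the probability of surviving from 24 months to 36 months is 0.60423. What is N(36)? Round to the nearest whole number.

N(36) = N(24) × p = 7,512 × 0.60423 = 4539.

4539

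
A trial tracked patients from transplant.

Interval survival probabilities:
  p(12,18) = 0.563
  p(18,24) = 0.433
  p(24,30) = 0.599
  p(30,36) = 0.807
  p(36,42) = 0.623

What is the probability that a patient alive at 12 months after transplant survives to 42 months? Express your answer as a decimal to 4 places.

Chaining the interval survival probabilities: 0.563 × 0.433 × 0.599 × 0.807 × 0.623.
= 0.073415.

0.0734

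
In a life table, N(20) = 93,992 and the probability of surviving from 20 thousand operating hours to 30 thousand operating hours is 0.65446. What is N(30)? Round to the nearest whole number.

N(30) = N(20) × p = 93,992 × 0.65446 = 61514.

61514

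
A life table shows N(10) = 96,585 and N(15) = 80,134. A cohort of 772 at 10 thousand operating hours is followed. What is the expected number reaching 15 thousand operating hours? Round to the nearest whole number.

641

The relevant probability is 80,134/96,585 = 0.829673.
Expected number = 772 × 0.829673 = 641.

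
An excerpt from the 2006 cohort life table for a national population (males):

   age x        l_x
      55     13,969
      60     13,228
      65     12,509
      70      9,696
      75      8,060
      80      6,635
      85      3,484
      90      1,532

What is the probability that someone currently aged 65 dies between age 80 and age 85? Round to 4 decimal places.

0.2519

We want 15|5q65 = (l_80 − l_85)/l_65.
This is the probability of reaching 80 but not 85, conditional on being alive at 65: (l_80 − l_85) / l_65.
= (6,635 − 3,484) / 12,509 = 3,151 / 12,509 = 0.251899.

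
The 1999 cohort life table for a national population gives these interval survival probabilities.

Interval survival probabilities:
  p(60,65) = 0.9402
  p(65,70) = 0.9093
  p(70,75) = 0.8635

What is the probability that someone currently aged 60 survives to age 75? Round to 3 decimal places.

Chaining the interval survival probabilities: 0.9402 × 0.9093 × 0.8635.
= 0.738227.

0.738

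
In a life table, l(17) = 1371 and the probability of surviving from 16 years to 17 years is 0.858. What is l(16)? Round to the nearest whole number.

1598

l(16) = l(17) / p = 1371 / 0.858 = 1598.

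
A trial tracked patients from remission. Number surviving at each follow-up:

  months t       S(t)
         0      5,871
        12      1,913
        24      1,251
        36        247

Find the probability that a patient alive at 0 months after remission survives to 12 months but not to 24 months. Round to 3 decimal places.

0.113

This is the probability of reaching 12 but not 24, conditional on being alive at 0: (S(12) − S(24)) / S(0).
= (1,913 − 1,251) / 5,871 = 662 / 5,871 = 0.112758.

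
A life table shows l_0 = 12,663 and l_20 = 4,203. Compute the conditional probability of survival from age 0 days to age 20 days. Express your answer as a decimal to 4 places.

The conditional survival probability is l_20/l_0 = 4,203/12,663 = 0.331912.

0.3319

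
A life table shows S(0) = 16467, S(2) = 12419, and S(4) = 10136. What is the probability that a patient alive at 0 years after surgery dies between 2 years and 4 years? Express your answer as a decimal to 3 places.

This is the probability of reaching 2 but not 4, conditional on being alive at 0: (S(2) − S(4)) / S(0).
= (12419 − 10136) / 16467 = 2283 / 16467 = 0.138641.

0.139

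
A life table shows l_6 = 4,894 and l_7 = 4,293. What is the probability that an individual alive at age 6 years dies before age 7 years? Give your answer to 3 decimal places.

0.123

P(die before 7 | alive at 6) = 1 − l_7/l_6 = 1 − 4,293/4,894 = (601)/4,894 = 0.122803.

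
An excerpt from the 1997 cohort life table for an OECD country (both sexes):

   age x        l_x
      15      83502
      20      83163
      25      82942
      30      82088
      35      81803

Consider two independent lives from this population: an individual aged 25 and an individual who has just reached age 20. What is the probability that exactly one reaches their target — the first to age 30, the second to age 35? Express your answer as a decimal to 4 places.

0.0263

p₁ = l_30/l_25 = 82088/82942 = 0.989704; p₂ = l_35/l_20 = 81803/83163 = 0.983647.
P(exactly one) = p₁(1−p₂) + (1−p₁)p₂ = 0.016185 + 0.010128 = 0.026312.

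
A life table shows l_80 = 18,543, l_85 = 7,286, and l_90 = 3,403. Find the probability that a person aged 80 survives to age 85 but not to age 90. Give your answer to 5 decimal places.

We want 5|5q80 = (l_85 − l_90)/l_80.
This is the probability of reaching 85 but not 90, conditional on being alive at 80: (l_85 − l_90) / l_80.
= (7,286 − 3,403) / 18,543 = 3,883 / 18,543 = 0.209405.

0.20941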